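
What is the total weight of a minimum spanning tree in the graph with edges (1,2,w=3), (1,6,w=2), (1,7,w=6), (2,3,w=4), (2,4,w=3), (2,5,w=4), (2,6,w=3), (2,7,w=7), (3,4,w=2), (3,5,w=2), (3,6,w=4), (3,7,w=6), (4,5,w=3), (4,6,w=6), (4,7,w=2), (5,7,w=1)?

Apply Kruskal's algorithm (sort edges by weight, add if no cycle):

Sorted edges by weight:
  (5,7) w=1
  (1,6) w=2
  (3,4) w=2
  (3,5) w=2
  (4,7) w=2
  (1,2) w=3
  (2,4) w=3
  (2,6) w=3
  (4,5) w=3
  (2,3) w=4
  (2,5) w=4
  (3,6) w=4
  (1,7) w=6
  (3,7) w=6
  (4,6) w=6
  (2,7) w=7

Add edge (5,7) w=1 -- no cycle. Running total: 1
Add edge (1,6) w=2 -- no cycle. Running total: 3
Add edge (3,4) w=2 -- no cycle. Running total: 5
Add edge (3,5) w=2 -- no cycle. Running total: 7
Skip edge (4,7) w=2 -- would create cycle
Add edge (1,2) w=3 -- no cycle. Running total: 10
Add edge (2,4) w=3 -- no cycle. Running total: 13

MST edges: (5,7,w=1), (1,6,w=2), (3,4,w=2), (3,5,w=2), (1,2,w=3), (2,4,w=3)
Total MST weight: 1 + 2 + 2 + 2 + 3 + 3 = 13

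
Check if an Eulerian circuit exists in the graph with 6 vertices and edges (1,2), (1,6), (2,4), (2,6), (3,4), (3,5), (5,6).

Step 1: Find the degree of each vertex:
  deg(1) = 2
  deg(2) = 3
  deg(3) = 2
  deg(4) = 2
  deg(5) = 2
  deg(6) = 3

Step 2: Count vertices with odd degree:
  Odd-degree vertices: 2, 6 (2 total)

Step 3: Apply Euler's theorem:
  - Eulerian circuit exists iff graph is connected and all vertices have even degree
  - Eulerian path exists iff graph is connected and has 0 or 2 odd-degree vertices

Graph is connected with exactly 2 odd-degree vertices (2, 6).
Eulerian path exists (starting and ending at the odd-degree vertices), but no Eulerian circuit.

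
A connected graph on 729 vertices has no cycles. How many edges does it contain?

A tree on n vertices always has exactly n - 1 edges.
For n = 729: edges = 729 - 1 = 728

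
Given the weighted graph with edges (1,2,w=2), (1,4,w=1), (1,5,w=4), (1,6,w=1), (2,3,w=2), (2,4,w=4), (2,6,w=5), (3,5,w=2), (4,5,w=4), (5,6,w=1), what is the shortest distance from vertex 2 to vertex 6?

Step 1: Build adjacency list with weights:
  1: 2(w=2), 4(w=1), 5(w=4), 6(w=1)
  2: 1(w=2), 3(w=2), 4(w=4), 6(w=5)
  3: 2(w=2), 5(w=2)
  4: 1(w=1), 2(w=4), 5(w=4)
  5: 1(w=4), 3(w=2), 4(w=4), 6(w=1)
  6: 1(w=1), 2(w=5), 5(w=1)

Step 2: Apply Dijkstra's algorithm from vertex 2:
  Visit vertex 2 (distance=0)
    Update dist[1] = 2
    Update dist[3] = 2
    Update dist[4] = 4
    Update dist[6] = 5
  Visit vertex 1 (distance=2)
    Update dist[4] = 3
    Update dist[5] = 6
    Update dist[6] = 3
  Visit vertex 3 (distance=2)
    Update dist[5] = 4
  Visit vertex 4 (distance=3)
  Visit vertex 6 (distance=3)

Step 3: Shortest path: 2 -> 1 -> 6
Total weight: 2 + 1 = 3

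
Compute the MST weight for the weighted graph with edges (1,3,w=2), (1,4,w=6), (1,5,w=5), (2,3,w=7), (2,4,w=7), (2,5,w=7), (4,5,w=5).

Apply Kruskal's algorithm (sort edges by weight, add if no cycle):

Sorted edges by weight:
  (1,3) w=2
  (1,5) w=5
  (4,5) w=5
  (1,4) w=6
  (2,4) w=7
  (2,3) w=7
  (2,5) w=7

Add edge (1,3) w=2 -- no cycle. Running total: 2
Add edge (1,5) w=5 -- no cycle. Running total: 7
Add edge (4,5) w=5 -- no cycle. Running total: 12
Skip edge (1,4) w=6 -- would create cycle
Add edge (2,4) w=7 -- no cycle. Running total: 19

MST edges: (1,3,w=2), (1,5,w=5), (4,5,w=5), (2,4,w=7)
Total MST weight: 2 + 5 + 5 + 7 = 19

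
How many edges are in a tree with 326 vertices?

A tree on n vertices always has exactly n - 1 edges.
For n = 326: edges = 326 - 1 = 325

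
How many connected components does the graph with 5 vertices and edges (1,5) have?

Step 1: Build adjacency list from edges:
  1: 5
  2: (none)
  3: (none)
  4: (none)
  5: 1

Step 2: Run BFS/DFS from vertex 1:
  Visited: {1, 5}
  Reached 2 of 5 vertices

Step 3: Only 2 of 5 vertices reached. Graph is disconnected.
Connected components: {1, 5}, {2}, {3}, {4}
Number of connected components: 4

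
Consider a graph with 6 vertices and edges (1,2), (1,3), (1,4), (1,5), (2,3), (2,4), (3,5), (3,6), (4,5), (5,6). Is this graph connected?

Step 1: Build adjacency list from edges:
  1: 2, 3, 4, 5
  2: 1, 3, 4
  3: 1, 2, 5, 6
  4: 1, 2, 5
  5: 1, 3, 4, 6
  6: 3, 5

Step 2: Run BFS/DFS from vertex 1:
  Visited: {1, 2, 3, 4, 5, 6}
  Reached 6 of 6 vertices

Step 3: All 6 vertices reached from vertex 1, so the graph is connected.
Answer: Yes, the graph is connected.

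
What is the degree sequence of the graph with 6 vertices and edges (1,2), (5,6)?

Step 1: Count edges incident to each vertex:
  deg(1) = 1 (neighbors: 2)
  deg(2) = 1 (neighbors: 1)
  deg(3) = 0 (neighbors: none)
  deg(4) = 0 (neighbors: none)
  deg(5) = 1 (neighbors: 6)
  deg(6) = 1 (neighbors: 5)

Step 2: Sort degrees in non-increasing order:
  Degrees: [1, 1, 0, 0, 1, 1] -> sorted: [1, 1, 1, 1, 0, 0]

Degree sequence: [1, 1, 1, 1, 0, 0]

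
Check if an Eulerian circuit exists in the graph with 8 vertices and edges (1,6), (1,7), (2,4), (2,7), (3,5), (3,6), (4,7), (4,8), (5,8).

Step 1: Find the degree of each vertex:
  deg(1) = 2
  deg(2) = 2
  deg(3) = 2
  deg(4) = 3
  deg(5) = 2
  deg(6) = 2
  deg(7) = 3
  deg(8) = 2

Step 2: Count vertices with odd degree:
  Odd-degree vertices: 4, 7 (2 total)

Step 3: Apply Euler's theorem:
  - Eulerian circuit exists iff graph is connected and all vertices have even degree
  - Eulerian path exists iff graph is connected and has 0 or 2 odd-degree vertices

Graph is connected with exactly 2 odd-degree vertices (4, 7).
Eulerian path exists (starting and ending at the odd-degree vertices), but no Eulerian circuit.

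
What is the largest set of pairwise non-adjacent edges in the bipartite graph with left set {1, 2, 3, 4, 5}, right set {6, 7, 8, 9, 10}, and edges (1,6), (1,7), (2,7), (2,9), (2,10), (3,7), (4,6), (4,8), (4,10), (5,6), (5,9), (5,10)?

Step 1: List the neighbors of each left vertex:
  1: 6, 7
  2: 7, 9, 10
  3: 7
  4: 6, 8, 10
  5: 6, 9, 10

Step 2: Greedily match left vertices, then look for augmenting paths:
  Match 1 -- 6
  Match 2 -- 10
  Match 3 -- 7
  Match 4 -- 8
  Match 5 -- 9
  No augmenting path remains.

Step 3: Verify this is maximum:
  Matching size 5 = min(|L|, |R|) = min(5, 5), which is an upper bound, so this matching is maximum.

Maximum matching: {(1,6), (2,10), (3,7), (4,8), (5,9)}
Size: 5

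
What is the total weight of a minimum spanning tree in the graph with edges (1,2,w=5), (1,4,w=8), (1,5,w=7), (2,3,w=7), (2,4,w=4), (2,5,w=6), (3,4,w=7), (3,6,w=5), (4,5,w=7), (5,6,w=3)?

Apply Kruskal's algorithm (sort edges by weight, add if no cycle):

Sorted edges by weight:
  (5,6) w=3
  (2,4) w=4
  (1,2) w=5
  (3,6) w=5
  (2,5) w=6
  (1,5) w=7
  (2,3) w=7
  (3,4) w=7
  (4,5) w=7
  (1,4) w=8

Add edge (5,6) w=3 -- no cycle. Running total: 3
Add edge (2,4) w=4 -- no cycle. Running total: 7
Add edge (1,2) w=5 -- no cycle. Running total: 12
Add edge (3,6) w=5 -- no cycle. Running total: 17
Add edge (2,5) w=6 -- no cycle. Running total: 23

MST edges: (5,6,w=3), (2,4,w=4), (1,2,w=5), (3,6,w=5), (2,5,w=6)
Total MST weight: 3 + 4 + 5 + 5 + 6 = 23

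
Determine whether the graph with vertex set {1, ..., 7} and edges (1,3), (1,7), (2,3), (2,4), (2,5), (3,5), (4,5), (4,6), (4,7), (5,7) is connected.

Step 1: Build adjacency list from edges:
  1: 3, 7
  2: 3, 4, 5
  3: 1, 2, 5
  4: 2, 5, 6, 7
  5: 2, 3, 4, 7
  6: 4
  7: 1, 4, 5

Step 2: Run BFS/DFS from vertex 1:
  Visited: {1, 3, 7, 2, 5, 4, 6}
  Reached 7 of 7 vertices

Step 3: All 7 vertices reached from vertex 1, so the graph is connected.
Answer: Yes, the graph is connected.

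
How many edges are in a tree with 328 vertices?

A tree on n vertices always has exactly n - 1 edges.
For n = 328: edges = 328 - 1 = 327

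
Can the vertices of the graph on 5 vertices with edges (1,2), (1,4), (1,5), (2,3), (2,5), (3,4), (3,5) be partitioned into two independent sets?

Step 1: Attempt 2-coloring using BFS:
  Start at vertex 1, assign color 0
  Color vertex 2 with color 1 (neighbor of 1)
  Color vertex 4 with color 1 (neighbor of 1)
  Color vertex 5 with color 1 (neighbor of 1)
  Color vertex 3 with color 0 (neighbor of 2)

Step 2: Conflict found! Vertices 2 and 5 are adjacent but have the same color.
This means the graph contains an odd cycle.

The graph is NOT bipartite.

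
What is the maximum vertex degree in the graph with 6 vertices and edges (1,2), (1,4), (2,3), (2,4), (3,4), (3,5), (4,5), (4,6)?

Step 1: Count edges incident to each vertex:
  deg(1) = 2 (neighbors: 2, 4)
  deg(2) = 3 (neighbors: 1, 3, 4)
  deg(3) = 3 (neighbors: 2, 4, 5)
  deg(4) = 5 (neighbors: 1, 2, 3, 5, 6)
  deg(5) = 2 (neighbors: 3, 4)
  deg(6) = 1 (neighbors: 4)

Step 2: Find maximum:
  max(2, 3, 3, 5, 2, 1) = 5 (vertex 4)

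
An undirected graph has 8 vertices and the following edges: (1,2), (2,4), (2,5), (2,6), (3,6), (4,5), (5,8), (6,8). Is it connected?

Step 1: Build adjacency list from edges:
  1: 2
  2: 1, 4, 5, 6
  3: 6
  4: 2, 5
  5: 2, 4, 8
  6: 2, 3, 8
  7: (none)
  8: 5, 6

Step 2: Run BFS/DFS from vertex 1:
  Visited: {1, 2, 4, 5, 6, 8, 3}
  Reached 7 of 8 vertices

Step 3: Only 7 of 8 vertices reached. Graph is disconnected.
Connected components: {1, 2, 3, 4, 5, 6, 8}, {7}
Answer: No, the graph is not connected (2 components).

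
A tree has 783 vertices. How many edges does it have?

A tree on n vertices always has exactly n - 1 edges.
For n = 783: edges = 783 - 1 = 782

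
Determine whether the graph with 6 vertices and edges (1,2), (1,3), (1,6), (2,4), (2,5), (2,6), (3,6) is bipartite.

Step 1: Attempt 2-coloring using BFS:
  Start at vertex 1, assign color 0
  Color vertex 2 with color 1 (neighbor of 1)
  Color vertex 3 with color 1 (neighbor of 1)
  Color vertex 6 with color 1 (neighbor of 1)
  Color vertex 4 with color 0 (neighbor of 2)
  Color vertex 5 with color 0 (neighbor of 2)

Step 2: Conflict found! Vertices 2 and 6 are adjacent but have the same color.
This means the graph contains an odd cycle.

The graph is NOT bipartite.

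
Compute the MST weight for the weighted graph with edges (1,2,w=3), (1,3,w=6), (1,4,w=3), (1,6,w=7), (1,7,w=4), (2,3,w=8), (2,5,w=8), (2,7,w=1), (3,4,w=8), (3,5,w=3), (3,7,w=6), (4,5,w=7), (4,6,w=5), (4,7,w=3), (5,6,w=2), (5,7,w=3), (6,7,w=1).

Apply Kruskal's algorithm (sort edges by weight, add if no cycle):

Sorted edges by weight:
  (2,7) w=1
  (6,7) w=1
  (5,6) w=2
  (1,2) w=3
  (1,4) w=3
  (3,5) w=3
  (4,7) w=3
  (5,7) w=3
  (1,7) w=4
  (4,6) w=5
  (1,3) w=6
  (3,7) w=6
  (1,6) w=7
  (4,5) w=7
  (2,5) w=8
  (2,3) w=8
  (3,4) w=8

Add edge (2,7) w=1 -- no cycle. Running total: 1
Add edge (6,7) w=1 -- no cycle. Running total: 2
Add edge (5,6) w=2 -- no cycle. Running total: 4
Add edge (1,2) w=3 -- no cycle. Running total: 7
Add edge (1,4) w=3 -- no cycle. Running total: 10
Add edge (3,5) w=3 -- no cycle. Running total: 13

MST edges: (2,7,w=1), (6,7,w=1), (5,6,w=2), (1,2,w=3), (1,4,w=3), (3,5,w=3)
Total MST weight: 1 + 1 + 2 + 3 + 3 + 3 = 13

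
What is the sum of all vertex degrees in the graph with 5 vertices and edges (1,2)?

Step 1: Count edges incident to each vertex:
  deg(1) = 1 (neighbors: 2)
  deg(2) = 1 (neighbors: 1)
  deg(3) = 0 (neighbors: none)
  deg(4) = 0 (neighbors: none)
  deg(5) = 0 (neighbors: none)

Step 2: Sum all degrees:
  1 + 1 + 0 + 0 + 0 = 2

Verification: sum of degrees = 2 * |E| = 2 * 1 = 2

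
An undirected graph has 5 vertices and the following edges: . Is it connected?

Step 1: Build adjacency list from edges:
  1: (none)
  2: (none)
  3: (none)
  4: (none)
  5: (none)

Step 2: Run BFS/DFS from vertex 1:
  Visited: {1}
  Reached 1 of 5 vertices

Step 3: Only 1 of 5 vertices reached. Graph is disconnected.
Connected components: {1}, {2}, {3}, {4}, {5}
Answer: No, the graph is not connected (5 components).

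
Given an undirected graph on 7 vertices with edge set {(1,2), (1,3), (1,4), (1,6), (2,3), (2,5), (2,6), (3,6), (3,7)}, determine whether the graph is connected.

Step 1: Build adjacency list from edges:
  1: 2, 3, 4, 6
  2: 1, 3, 5, 6
  3: 1, 2, 6, 7
  4: 1
  5: 2
  6: 1, 2, 3
  7: 3

Step 2: Run BFS/DFS from vertex 1:
  Visited: {1, 2, 3, 4, 6, 5, 7}
  Reached 7 of 7 vertices

Step 3: All 7 vertices reached from vertex 1, so the graph is connected.
Answer: Yes, the graph is connected.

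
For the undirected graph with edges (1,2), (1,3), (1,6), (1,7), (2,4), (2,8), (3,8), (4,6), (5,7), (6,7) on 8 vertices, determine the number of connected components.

Step 1: Build adjacency list from edges:
  1: 2, 3, 6, 7
  2: 1, 4, 8
  3: 1, 8
  4: 2, 6
  5: 7
  6: 1, 4, 7
  7: 1, 5, 6
  8: 2, 3

Step 2: Run BFS/DFS from vertex 1:
  Visited: {1, 2, 3, 6, 7, 4, 8, 5}
  Reached 8 of 8 vertices

Step 3: All 8 vertices reached from vertex 1, so the graph is connected.
Number of connected components: 1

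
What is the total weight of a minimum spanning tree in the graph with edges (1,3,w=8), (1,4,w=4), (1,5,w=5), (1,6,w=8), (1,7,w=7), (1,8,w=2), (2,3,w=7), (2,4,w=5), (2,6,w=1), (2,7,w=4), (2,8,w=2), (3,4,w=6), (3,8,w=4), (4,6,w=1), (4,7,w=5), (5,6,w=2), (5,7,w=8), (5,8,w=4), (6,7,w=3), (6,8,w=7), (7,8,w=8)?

Apply Kruskal's algorithm (sort edges by weight, add if no cycle):

Sorted edges by weight:
  (2,6) w=1
  (4,6) w=1
  (1,8) w=2
  (2,8) w=2
  (5,6) w=2
  (6,7) w=3
  (1,4) w=4
  (2,7) w=4
  (3,8) w=4
  (5,8) w=4
  (1,5) w=5
  (2,4) w=5
  (4,7) w=5
  (3,4) w=6
  (1,7) w=7
  (2,3) w=7
  (6,8) w=7
  (1,3) w=8
  (1,6) w=8
  (5,7) w=8
  (7,8) w=8

Add edge (2,6) w=1 -- no cycle. Running total: 1
Add edge (4,6) w=1 -- no cycle. Running total: 2
Add edge (1,8) w=2 -- no cycle. Running total: 4
Add edge (2,8) w=2 -- no cycle. Running total: 6
Add edge (5,6) w=2 -- no cycle. Running total: 8
Add edge (6,7) w=3 -- no cycle. Running total: 11
Skip edge (1,4) w=4 -- would create cycle
Skip edge (2,7) w=4 -- would create cycle
Add edge (3,8) w=4 -- no cycle. Running total: 15

MST edges: (2,6,w=1), (4,6,w=1), (1,8,w=2), (2,8,w=2), (5,6,w=2), (6,7,w=3), (3,8,w=4)
Total MST weight: 1 + 1 + 2 + 2 + 2 + 3 + 4 = 15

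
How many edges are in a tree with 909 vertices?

A tree on n vertices always has exactly n - 1 edges.
For n = 909: edges = 909 - 1 = 908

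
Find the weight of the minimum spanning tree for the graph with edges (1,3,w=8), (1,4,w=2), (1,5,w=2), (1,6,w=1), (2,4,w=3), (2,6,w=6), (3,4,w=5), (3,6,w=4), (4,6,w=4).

Apply Kruskal's algorithm (sort edges by weight, add if no cycle):

Sorted edges by weight:
  (1,6) w=1
  (1,5) w=2
  (1,4) w=2
  (2,4) w=3
  (3,6) w=4
  (4,6) w=4
  (3,4) w=5
  (2,6) w=6
  (1,3) w=8

Add edge (1,6) w=1 -- no cycle. Running total: 1
Add edge (1,5) w=2 -- no cycle. Running total: 3
Add edge (1,4) w=2 -- no cycle. Running total: 5
Add edge (2,4) w=3 -- no cycle. Running total: 8
Add edge (3,6) w=4 -- no cycle. Running total: 12

MST edges: (1,6,w=1), (1,5,w=2), (1,4,w=2), (2,4,w=3), (3,6,w=4)
Total MST weight: 1 + 2 + 2 + 3 + 4 = 12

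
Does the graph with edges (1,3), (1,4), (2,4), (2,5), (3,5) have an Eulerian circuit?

Step 1: Find the degree of each vertex:
  deg(1) = 2
  deg(2) = 2
  deg(3) = 2
  deg(4) = 2
  deg(5) = 2

Step 2: Count vertices with odd degree:
  All vertices have even degree (0 odd-degree vertices)

Step 3: Apply Euler's theorem:
  - Eulerian circuit exists iff graph is connected and all vertices have even degree
  - Eulerian path exists iff graph is connected and has 0 or 2 odd-degree vertices

Graph is connected with 0 odd-degree vertices.
Both Eulerian circuit and Eulerian path exist.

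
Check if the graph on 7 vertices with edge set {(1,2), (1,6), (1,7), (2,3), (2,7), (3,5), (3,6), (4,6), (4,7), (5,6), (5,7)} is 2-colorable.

Step 1: Attempt 2-coloring using BFS:
  Start at vertex 1, assign color 0
  Color vertex 2 with color 1 (neighbor of 1)
  Color vertex 6 with color 1 (neighbor of 1)
  Color vertex 7 with color 1 (neighbor of 1)
  Color vertex 3 with color 0 (neighbor of 2)

Step 2: Conflict found! Vertices 2 and 7 are adjacent but have the same color.
This means the graph contains an odd cycle.

The graph is NOT bipartite.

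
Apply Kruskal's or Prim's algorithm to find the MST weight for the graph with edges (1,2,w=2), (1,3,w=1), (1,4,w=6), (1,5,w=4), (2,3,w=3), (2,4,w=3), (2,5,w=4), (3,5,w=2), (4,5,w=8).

Apply Kruskal's algorithm (sort edges by weight, add if no cycle):

Sorted edges by weight:
  (1,3) w=1
  (1,2) w=2
  (3,5) w=2
  (2,3) w=3
  (2,4) w=3
  (1,5) w=4
  (2,5) w=4
  (1,4) w=6
  (4,5) w=8

Add edge (1,3) w=1 -- no cycle. Running total: 1
Add edge (1,2) w=2 -- no cycle. Running total: 3
Add edge (3,5) w=2 -- no cycle. Running total: 5
Skip edge (2,3) w=3 -- would create cycle
Add edge (2,4) w=3 -- no cycle. Running total: 8

MST edges: (1,3,w=1), (1,2,w=2), (3,5,w=2), (2,4,w=3)
Total MST weight: 1 + 2 + 2 + 3 = 8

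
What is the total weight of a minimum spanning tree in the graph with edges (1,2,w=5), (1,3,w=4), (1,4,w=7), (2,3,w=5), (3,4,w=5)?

Apply Kruskal's algorithm (sort edges by weight, add if no cycle):

Sorted edges by weight:
  (1,3) w=4
  (1,2) w=5
  (2,3) w=5
  (3,4) w=5
  (1,4) w=7

Add edge (1,3) w=4 -- no cycle. Running total: 4
Add edge (1,2) w=5 -- no cycle. Running total: 9
Skip edge (2,3) w=5 -- would create cycle
Add edge (3,4) w=5 -- no cycle. Running total: 14

MST edges: (1,3,w=4), (1,2,w=5), (3,4,w=5)
Total MST weight: 4 + 5 + 5 = 14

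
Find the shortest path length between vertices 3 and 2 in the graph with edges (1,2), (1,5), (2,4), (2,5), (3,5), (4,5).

Step 1: Build adjacency list:
  1: 2, 5
  2: 1, 4, 5
  3: 5
  4: 2, 5
  5: 1, 2, 3, 4

Step 2: BFS from vertex 3 to find shortest path to 2:
  vertex 5 reached at distance 1
  vertex 1 reached at distance 2
  vertex 2 reached at distance 2

Step 3: Shortest path: 3 -> 5 -> 2
Path length: 2 edges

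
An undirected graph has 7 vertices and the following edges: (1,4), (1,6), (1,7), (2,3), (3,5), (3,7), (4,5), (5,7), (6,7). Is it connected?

Step 1: Build adjacency list from edges:
  1: 4, 6, 7
  2: 3
  3: 2, 5, 7
  4: 1, 5
  5: 3, 4, 7
  6: 1, 7
  7: 1, 3, 5, 6

Step 2: Run BFS/DFS from vertex 1:
  Visited: {1, 4, 6, 7, 5, 3, 2}
  Reached 7 of 7 vertices

Step 3: All 7 vertices reached from vertex 1, so the graph is connected.
Answer: Yes, the graph is connected.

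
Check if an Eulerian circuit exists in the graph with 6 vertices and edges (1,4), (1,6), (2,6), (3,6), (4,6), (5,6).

Step 1: Find the degree of each vertex:
  deg(1) = 2
  deg(2) = 1
  deg(3) = 1
  deg(4) = 2
  deg(5) = 1
  deg(6) = 5

Step 2: Count vertices with odd degree:
  Odd-degree vertices: 2, 3, 5, 6 (4 total)

Step 3: Apply Euler's theorem:
  - Eulerian circuit exists iff graph is connected and all vertices have even degree
  - Eulerian path exists iff graph is connected and has 0 or 2 odd-degree vertices

Graph has 4 odd-degree vertices (need 0 or 2).
Neither Eulerian path nor Eulerian circuit exists.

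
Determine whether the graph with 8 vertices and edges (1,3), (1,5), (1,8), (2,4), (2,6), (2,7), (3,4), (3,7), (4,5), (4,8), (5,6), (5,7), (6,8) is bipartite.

Step 1: Attempt 2-coloring using BFS:
  Start at vertex 1, assign color 0
  Color vertex 3 with color 1 (neighbor of 1)
  Color vertex 5 with color 1 (neighbor of 1)
  Color vertex 8 with color 1 (neighbor of 1)
  Color vertex 4 with color 0 (neighbor of 3)
  Color vertex 7 with color 0 (neighbor of 3)
  Color vertex 6 with color 0 (neighbor of 5)
  Color vertex 2 with color 1 (neighbor of 4)

Step 2: 2-coloring succeeded. No conflicts found.
  Set A (color 0): {1, 4, 6, 7}
  Set B (color 1): {2, 3, 5, 8}

The graph is bipartite with partition {1, 4, 6, 7}, {2, 3, 5, 8}.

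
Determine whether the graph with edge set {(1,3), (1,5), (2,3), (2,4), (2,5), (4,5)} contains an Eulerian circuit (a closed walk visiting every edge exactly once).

Step 1: Find the degree of each vertex:
  deg(1) = 2
  deg(2) = 3
  deg(3) = 2
  deg(4) = 2
  deg(5) = 3

Step 2: Count vertices with odd degree:
  Odd-degree vertices: 2, 5 (2 total)

Step 3: Apply Euler's theorem:
  - Eulerian circuit exists iff graph is connected and all vertices have even degree
  - Eulerian path exists iff graph is connected and has 0 or 2 odd-degree vertices

Graph is connected with exactly 2 odd-degree vertices (2, 5).
Eulerian path exists (starting and ending at the odd-degree vertices), but no Eulerian circuit.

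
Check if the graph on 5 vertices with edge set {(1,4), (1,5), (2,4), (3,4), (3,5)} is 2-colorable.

Step 1: Attempt 2-coloring using BFS:
  Start at vertex 1, assign color 0
  Color vertex 4 with color 1 (neighbor of 1)
  Color vertex 5 with color 1 (neighbor of 1)
  Color vertex 2 with color 0 (neighbor of 4)
  Color vertex 3 with color 0 (neighbor of 4)

Step 2: 2-coloring succeeded. No conflicts found.
  Set A (color 0): {1, 2, 3}
  Set B (color 1): {4, 5}

The graph is bipartite with partition {1, 2, 3}, {4, 5}.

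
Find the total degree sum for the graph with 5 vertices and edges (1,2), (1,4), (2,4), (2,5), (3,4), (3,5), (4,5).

Step 1: Count edges incident to each vertex:
  deg(1) = 2 (neighbors: 2, 4)
  deg(2) = 3 (neighbors: 1, 4, 5)
  deg(3) = 2 (neighbors: 4, 5)
  deg(4) = 4 (neighbors: 1, 2, 3, 5)
  deg(5) = 3 (neighbors: 2, 3, 4)

Step 2: Sum all degrees:
  2 + 3 + 2 + 4 + 3 = 14

Verification: sum of degrees = 2 * |E| = 2 * 7 = 14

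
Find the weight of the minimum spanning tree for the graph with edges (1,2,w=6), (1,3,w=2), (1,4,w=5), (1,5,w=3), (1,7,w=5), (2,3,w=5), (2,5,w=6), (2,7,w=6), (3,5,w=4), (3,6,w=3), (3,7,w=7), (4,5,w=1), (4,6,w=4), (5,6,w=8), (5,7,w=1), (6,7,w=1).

Apply Kruskal's algorithm (sort edges by weight, add if no cycle):

Sorted edges by weight:
  (4,5) w=1
  (5,7) w=1
  (6,7) w=1
  (1,3) w=2
  (1,5) w=3
  (3,6) w=3
  (3,5) w=4
  (4,6) w=4
  (1,4) w=5
  (1,7) w=5
  (2,3) w=5
  (1,2) w=6
  (2,5) w=6
  (2,7) w=6
  (3,7) w=7
  (5,6) w=8

Add edge (4,5) w=1 -- no cycle. Running total: 1
Add edge (5,7) w=1 -- no cycle. Running total: 2
Add edge (6,7) w=1 -- no cycle. Running total: 3
Add edge (1,3) w=2 -- no cycle. Running total: 5
Add edge (1,5) w=3 -- no cycle. Running total: 8
Skip edge (3,6) w=3 -- would create cycle
Skip edge (3,5) w=4 -- would create cycle
Skip edge (4,6) w=4 -- would create cycle
Skip edge (1,4) w=5 -- would create cycle
Skip edge (1,7) w=5 -- would create cycle
Add edge (2,3) w=5 -- no cycle. Running total: 13

MST edges: (4,5,w=1), (5,7,w=1), (6,7,w=1), (1,3,w=2), (1,5,w=3), (2,3,w=5)
Total MST weight: 1 + 1 + 1 + 2 + 3 + 5 = 13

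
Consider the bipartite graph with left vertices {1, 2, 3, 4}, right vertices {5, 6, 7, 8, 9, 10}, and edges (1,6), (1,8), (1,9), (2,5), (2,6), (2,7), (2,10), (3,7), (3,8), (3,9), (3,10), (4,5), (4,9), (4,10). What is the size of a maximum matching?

Step 1: List the neighbors of each left vertex:
  1: 6, 8, 9
  2: 5, 6, 7, 10
  3: 7, 8, 9, 10
  4: 5, 9, 10

Step 2: Greedily match left vertices, then look for augmenting paths:
  Match 1 -- 6
  Match 2 -- 5
  Match 3 -- 7
  Match 4 -- 9
  No augmenting path remains.

Step 3: Verify this is maximum:
  Matching size 4 = min(|L|, |R|) = min(4, 6), which is an upper bound, so this matching is maximum.

Maximum matching: {(1,6), (2,5), (3,7), (4,9)}
Size: 4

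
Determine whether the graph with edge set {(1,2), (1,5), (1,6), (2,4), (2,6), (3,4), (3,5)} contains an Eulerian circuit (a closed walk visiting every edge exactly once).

Step 1: Find the degree of each vertex:
  deg(1) = 3
  deg(2) = 3
  deg(3) = 2
  deg(4) = 2
  deg(5) = 2
  deg(6) = 2

Step 2: Count vertices with odd degree:
  Odd-degree vertices: 1, 2 (2 total)

Step 3: Apply Euler's theorem:
  - Eulerian circuit exists iff graph is connected and all vertices have even degree
  - Eulerian path exists iff graph is connected and has 0 or 2 odd-degree vertices

Graph is connected with exactly 2 odd-degree vertices (1, 2).
Eulerian path exists (starting and ending at the odd-degree vertices), but no Eulerian circuit.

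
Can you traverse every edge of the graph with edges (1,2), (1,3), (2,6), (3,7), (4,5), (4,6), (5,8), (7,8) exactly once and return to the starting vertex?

Step 1: Find the degree of each vertex:
  deg(1) = 2
  deg(2) = 2
  deg(3) = 2
  deg(4) = 2
  deg(5) = 2
  deg(6) = 2
  deg(7) = 2
  deg(8) = 2

Step 2: Count vertices with odd degree:
  All vertices have even degree (0 odd-degree vertices)

Step 3: Apply Euler's theorem:
  - Eulerian circuit exists iff graph is connected and all vertices have even degree
  - Eulerian path exists iff graph is connected and has 0 or 2 odd-degree vertices

Graph is connected with 0 odd-degree vertices.
Both Eulerian circuit and Eulerian path exist.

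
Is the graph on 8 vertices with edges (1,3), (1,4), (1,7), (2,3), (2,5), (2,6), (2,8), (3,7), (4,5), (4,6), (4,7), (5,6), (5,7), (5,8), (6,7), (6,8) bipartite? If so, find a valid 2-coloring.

Step 1: Attempt 2-coloring using BFS:
  Start at vertex 1, assign color 0
  Color vertex 3 with color 1 (neighbor of 1)
  Color vertex 4 with color 1 (neighbor of 1)
  Color vertex 7 with color 1 (neighbor of 1)
  Color vertex 2 with color 0 (neighbor of 3)

Step 2: Conflict found! Vertices 3 and 7 are adjacent but have the same color.
This means the graph contains an odd cycle.

The graph is NOT bipartite.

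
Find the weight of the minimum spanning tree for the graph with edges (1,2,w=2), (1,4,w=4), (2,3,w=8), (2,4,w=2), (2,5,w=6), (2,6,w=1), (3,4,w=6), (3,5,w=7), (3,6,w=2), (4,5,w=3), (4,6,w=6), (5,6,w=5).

Apply Kruskal's algorithm (sort edges by weight, add if no cycle):

Sorted edges by weight:
  (2,6) w=1
  (1,2) w=2
  (2,4) w=2
  (3,6) w=2
  (4,5) w=3
  (1,4) w=4
  (5,6) w=5
  (2,5) w=6
  (3,4) w=6
  (4,6) w=6
  (3,5) w=7
  (2,3) w=8

Add edge (2,6) w=1 -- no cycle. Running total: 1
Add edge (1,2) w=2 -- no cycle. Running total: 3
Add edge (2,4) w=2 -- no cycle. Running total: 5
Add edge (3,6) w=2 -- no cycle. Running total: 7
Add edge (4,5) w=3 -- no cycle. Running total: 10

MST edges: (2,6,w=1), (1,2,w=2), (2,4,w=2), (3,6,w=2), (4,5,w=3)
Total MST weight: 1 + 2 + 2 + 2 + 3 = 10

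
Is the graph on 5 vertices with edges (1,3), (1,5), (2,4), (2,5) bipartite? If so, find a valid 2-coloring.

Step 1: Attempt 2-coloring using BFS:
  Start at vertex 1, assign color 0
  Color vertex 3 with color 1 (neighbor of 1)
  Color vertex 5 with color 1 (neighbor of 1)
  Color vertex 2 with color 0 (neighbor of 5)
  Color vertex 4 with color 1 (neighbor of 2)

Step 2: 2-coloring succeeded. No conflicts found.
  Set A (color 0): {1, 2}
  Set B (color 1): {3, 4, 5}

The graph is bipartite with partition {1, 2}, {3, 4, 5}.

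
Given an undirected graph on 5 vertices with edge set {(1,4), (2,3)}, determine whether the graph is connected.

Step 1: Build adjacency list from edges:
  1: 4
  2: 3
  3: 2
  4: 1
  5: (none)

Step 2: Run BFS/DFS from vertex 1:
  Visited: {1, 4}
  Reached 2 of 5 vertices

Step 3: Only 2 of 5 vertices reached. Graph is disconnected.
Connected components: {1, 4}, {2, 3}, {5}
Answer: No, the graph is not connected (3 components).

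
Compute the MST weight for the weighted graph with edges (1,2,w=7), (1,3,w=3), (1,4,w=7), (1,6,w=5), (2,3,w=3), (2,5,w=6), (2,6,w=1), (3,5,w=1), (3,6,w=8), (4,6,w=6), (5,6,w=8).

Apply Kruskal's algorithm (sort edges by weight, add if no cycle):

Sorted edges by weight:
  (2,6) w=1
  (3,5) w=1
  (1,3) w=3
  (2,3) w=3
  (1,6) w=5
  (2,5) w=6
  (4,6) w=6
  (1,2) w=7
  (1,4) w=7
  (3,6) w=8
  (5,6) w=8

Add edge (2,6) w=1 -- no cycle. Running total: 1
Add edge (3,5) w=1 -- no cycle. Running total: 2
Add edge (1,3) w=3 -- no cycle. Running total: 5
Add edge (2,3) w=3 -- no cycle. Running total: 8
Skip edge (1,6) w=5 -- would create cycle
Skip edge (2,5) w=6 -- would create cycle
Add edge (4,6) w=6 -- no cycle. Running total: 14

MST edges: (2,6,w=1), (3,5,w=1), (1,3,w=3), (2,3,w=3), (4,6,w=6)
Total MST weight: 1 + 1 + 3 + 3 + 6 = 14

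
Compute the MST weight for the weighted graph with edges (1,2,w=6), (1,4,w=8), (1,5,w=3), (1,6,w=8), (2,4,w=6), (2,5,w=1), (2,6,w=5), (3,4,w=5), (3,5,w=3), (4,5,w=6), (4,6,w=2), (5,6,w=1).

Apply Kruskal's algorithm (sort edges by weight, add if no cycle):

Sorted edges by weight:
  (2,5) w=1
  (5,6) w=1
  (4,6) w=2
  (1,5) w=3
  (3,5) w=3
  (2,6) w=5
  (3,4) w=5
  (1,2) w=6
  (2,4) w=6
  (4,5) w=6
  (1,6) w=8
  (1,4) w=8

Add edge (2,5) w=1 -- no cycle. Running total: 1
Add edge (5,6) w=1 -- no cycle. Running total: 2
Add edge (4,6) w=2 -- no cycle. Running total: 4
Add edge (1,5) w=3 -- no cycle. Running total: 7
Add edge (3,5) w=3 -- no cycle. Running total: 10

MST edges: (2,5,w=1), (5,6,w=1), (4,6,w=2), (1,5,w=3), (3,5,w=3)
Total MST weight: 1 + 1 + 2 + 3 + 3 = 10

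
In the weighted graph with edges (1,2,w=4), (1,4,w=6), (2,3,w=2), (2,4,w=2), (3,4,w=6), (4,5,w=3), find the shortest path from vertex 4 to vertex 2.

Step 1: Build adjacency list with weights:
  1: 2(w=4), 4(w=6)
  2: 1(w=4), 3(w=2), 4(w=2)
  3: 2(w=2), 4(w=6)
  4: 1(w=6), 2(w=2), 3(w=6), 5(w=3)
  5: 4(w=3)

Step 2: Apply Dijkstra's algorithm from vertex 4:
  Visit vertex 4 (distance=0)
    Update dist[1] = 6
    Update dist[2] = 2
    Update dist[3] = 6
    Update dist[5] = 3
  Visit vertex 2 (distance=2)
    Update dist[3] = 4

Step 3: Shortest path: 4 -> 2
Total weight: 2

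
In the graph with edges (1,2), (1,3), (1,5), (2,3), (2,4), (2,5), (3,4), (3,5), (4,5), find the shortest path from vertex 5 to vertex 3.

Step 1: Build adjacency list:
  1: 2, 3, 5
  2: 1, 3, 4, 5
  3: 1, 2, 4, 5
  4: 2, 3, 5
  5: 1, 2, 3, 4

Step 2: BFS from vertex 5 to find shortest path to 3:
  vertex 1 reached at distance 1
  vertex 2 reached at distance 1
  vertex 3 reached at distance 1

Step 3: Shortest path: 5 -> 3
Path length: 1 edge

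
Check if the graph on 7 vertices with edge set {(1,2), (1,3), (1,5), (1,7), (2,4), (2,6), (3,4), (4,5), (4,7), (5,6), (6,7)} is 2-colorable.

Step 1: Attempt 2-coloring using BFS:
  Start at vertex 1, assign color 0
  Color vertex 2 with color 1 (neighbor of 1)
  Color vertex 3 with color 1 (neighbor of 1)
  Color vertex 5 with color 1 (neighbor of 1)
  Color vertex 7 with color 1 (neighbor of 1)
  Color vertex 4 with color 0 (neighbor of 2)
  Color vertex 6 with color 0 (neighbor of 2)

Step 2: 2-coloring succeeded. No conflicts found.
  Set A (color 0): {1, 4, 6}
  Set B (color 1): {2, 3, 5, 7}

The graph is bipartite with partition {1, 4, 6}, {2, 3, 5, 7}.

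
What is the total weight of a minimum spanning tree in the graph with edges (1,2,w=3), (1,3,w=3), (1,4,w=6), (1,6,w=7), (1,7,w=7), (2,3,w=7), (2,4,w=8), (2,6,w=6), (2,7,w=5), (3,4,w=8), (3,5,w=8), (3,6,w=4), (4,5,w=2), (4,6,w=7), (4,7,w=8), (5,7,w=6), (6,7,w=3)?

Apply Kruskal's algorithm (sort edges by weight, add if no cycle):

Sorted edges by weight:
  (4,5) w=2
  (1,3) w=3
  (1,2) w=3
  (6,7) w=3
  (3,6) w=4
  (2,7) w=5
  (1,4) w=6
  (2,6) w=6
  (5,7) w=6
  (1,7) w=7
  (1,6) w=7
  (2,3) w=7
  (4,6) w=7
  (2,4) w=8
  (3,4) w=8
  (3,5) w=8
  (4,7) w=8

Add edge (4,5) w=2 -- no cycle. Running total: 2
Add edge (1,3) w=3 -- no cycle. Running total: 5
Add edge (1,2) w=3 -- no cycle. Running total: 8
Add edge (6,7) w=3 -- no cycle. Running total: 11
Add edge (3,6) w=4 -- no cycle. Running total: 15
Skip edge (2,7) w=5 -- would create cycle
Add edge (1,4) w=6 -- no cycle. Running total: 21

MST edges: (4,5,w=2), (1,3,w=3), (1,2,w=3), (6,7,w=3), (3,6,w=4), (1,4,w=6)
Total MST weight: 2 + 3 + 3 + 3 + 4 + 6 = 21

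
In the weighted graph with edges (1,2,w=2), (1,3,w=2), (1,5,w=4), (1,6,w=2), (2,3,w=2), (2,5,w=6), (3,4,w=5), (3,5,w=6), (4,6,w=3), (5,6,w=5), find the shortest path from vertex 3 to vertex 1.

Step 1: Build adjacency list with weights:
  1: 2(w=2), 3(w=2), 5(w=4), 6(w=2)
  2: 1(w=2), 3(w=2), 5(w=6)
  3: 1(w=2), 2(w=2), 4(w=5), 5(w=6)
  4: 3(w=5), 6(w=3)
  5: 1(w=4), 2(w=6), 3(w=6), 6(w=5)
  6: 1(w=2), 4(w=3), 5(w=5)

Step 2: Apply Dijkstra's algorithm from vertex 3:
  Visit vertex 3 (distance=0)
    Update dist[1] = 2
    Update dist[2] = 2
    Update dist[4] = 5
    Update dist[5] = 6
  Visit vertex 1 (distance=2)
    Update dist[6] = 4

Step 3: Shortest path: 3 -> 1
Total weight: 2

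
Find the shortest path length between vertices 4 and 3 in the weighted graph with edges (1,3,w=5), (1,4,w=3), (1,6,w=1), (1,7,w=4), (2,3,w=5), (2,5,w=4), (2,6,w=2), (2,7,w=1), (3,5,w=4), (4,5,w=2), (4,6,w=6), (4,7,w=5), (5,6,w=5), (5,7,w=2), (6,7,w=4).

Step 1: Build adjacency list with weights:
  1: 3(w=5), 4(w=3), 6(w=1), 7(w=4)
  2: 3(w=5), 5(w=4), 6(w=2), 7(w=1)
  3: 1(w=5), 2(w=5), 5(w=4)
  4: 1(w=3), 5(w=2), 6(w=6), 7(w=5)
  5: 2(w=4), 3(w=4), 4(w=2), 6(w=5), 7(w=2)
  6: 1(w=1), 2(w=2), 4(w=6), 5(w=5), 7(w=4)
  7: 1(w=4), 2(w=1), 4(w=5), 5(w=2), 6(w=4)

Step 2: Apply Dijkstra's algorithm from vertex 4:
  Visit vertex 4 (distance=0)
    Update dist[1] = 3
    Update dist[5] = 2
    Update dist[6] = 6
    Update dist[7] = 5
  Visit vertex 5 (distance=2)
    Update dist[2] = 6
    Update dist[3] = 6
    Update dist[7] = 4
  Visit vertex 1 (distance=3)
    Update dist[6] = 4
  Visit vertex 6 (distance=4)
  Visit vertex 7 (distance=4)
    Update dist[2] = 5
  Visit vertex 2 (distance=5)
  Visit vertex 3 (distance=6)

Step 3: Shortest path: 4 -> 5 -> 3
Total weight: 2 + 4 = 6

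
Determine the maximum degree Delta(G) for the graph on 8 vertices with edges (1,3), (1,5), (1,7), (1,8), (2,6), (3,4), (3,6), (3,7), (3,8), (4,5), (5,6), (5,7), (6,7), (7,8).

Step 1: Count edges incident to each vertex:
  deg(1) = 4 (neighbors: 3, 5, 7, 8)
  deg(2) = 1 (neighbors: 6)
  deg(3) = 5 (neighbors: 1, 4, 6, 7, 8)
  deg(4) = 2 (neighbors: 3, 5)
  deg(5) = 4 (neighbors: 1, 4, 6, 7)
  deg(6) = 4 (neighbors: 2, 3, 5, 7)
  deg(7) = 5 (neighbors: 1, 3, 5, 6, 8)
  deg(8) = 3 (neighbors: 1, 3, 7)

Step 2: Find maximum:
  max(4, 1, 5, 2, 4, 4, 5, 3) = 5 (vertex 3)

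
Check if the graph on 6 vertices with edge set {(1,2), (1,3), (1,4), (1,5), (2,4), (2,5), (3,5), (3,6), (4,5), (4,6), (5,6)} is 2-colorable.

Step 1: Attempt 2-coloring using BFS:
  Start at vertex 1, assign color 0
  Color vertex 2 with color 1 (neighbor of 1)
  Color vertex 3 with color 1 (neighbor of 1)
  Color vertex 4 with color 1 (neighbor of 1)
  Color vertex 5 with color 1 (neighbor of 1)

Step 2: Conflict found! Vertices 2 and 4 are adjacent but have the same color.
This means the graph contains an odd cycle.

The graph is NOT bipartite.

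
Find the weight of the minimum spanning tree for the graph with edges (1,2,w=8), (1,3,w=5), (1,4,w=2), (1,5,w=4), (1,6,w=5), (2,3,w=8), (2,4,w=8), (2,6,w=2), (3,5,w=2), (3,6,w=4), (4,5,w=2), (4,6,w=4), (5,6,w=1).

Apply Kruskal's algorithm (sort edges by weight, add if no cycle):

Sorted edges by weight:
  (5,6) w=1
  (1,4) w=2
  (2,6) w=2
  (3,5) w=2
  (4,5) w=2
  (1,5) w=4
  (3,6) w=4
  (4,6) w=4
  (1,6) w=5
  (1,3) w=5
  (1,2) w=8
  (2,4) w=8
  (2,3) w=8

Add edge (5,6) w=1 -- no cycle. Running total: 1
Add edge (1,4) w=2 -- no cycle. Running total: 3
Add edge (2,6) w=2 -- no cycle. Running total: 5
Add edge (3,5) w=2 -- no cycle. Running total: 7
Add edge (4,5) w=2 -- no cycle. Running total: 9

MST edges: (5,6,w=1), (1,4,w=2), (2,6,w=2), (3,5,w=2), (4,5,w=2)
Total MST weight: 1 + 2 + 2 + 2 + 2 = 9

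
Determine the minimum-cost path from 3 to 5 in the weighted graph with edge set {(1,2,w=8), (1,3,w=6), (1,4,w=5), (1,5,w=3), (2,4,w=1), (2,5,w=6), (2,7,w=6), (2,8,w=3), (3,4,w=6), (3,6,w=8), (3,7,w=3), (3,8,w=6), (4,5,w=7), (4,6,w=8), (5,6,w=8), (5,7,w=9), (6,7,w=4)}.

Step 1: Build adjacency list with weights:
  1: 2(w=8), 3(w=6), 4(w=5), 5(w=3)
  2: 1(w=8), 4(w=1), 5(w=6), 7(w=6), 8(w=3)
  3: 1(w=6), 4(w=6), 6(w=8), 7(w=3), 8(w=6)
  4: 1(w=5), 2(w=1), 3(w=6), 5(w=7), 6(w=8)
  5: 1(w=3), 2(w=6), 4(w=7), 6(w=8), 7(w=9)
  6: 3(w=8), 4(w=8), 5(w=8), 7(w=4)
  7: 2(w=6), 3(w=3), 5(w=9), 6(w=4)
  8: 2(w=3), 3(w=6)

Step 2: Apply Dijkstra's algorithm from vertex 3:
  Visit vertex 3 (distance=0)
    Update dist[1] = 6
    Update dist[4] = 6
    Update dist[6] = 8
    Update dist[7] = 3
    Update dist[8] = 6
  Visit vertex 7 (distance=3)
    Update dist[2] = 9
    Update dist[5] = 12
    Update dist[6] = 7
  Visit vertex 1 (distance=6)
    Update dist[5] = 9
  Visit vertex 4 (distance=6)
    Update dist[2] = 7
  Visit vertex 8 (distance=6)
  Visit vertex 2 (distance=7)
  Visit vertex 6 (distance=7)
  Visit vertex 5 (distance=9)

Step 3: Shortest path: 3 -> 1 -> 5
Total weight: 6 + 3 = 9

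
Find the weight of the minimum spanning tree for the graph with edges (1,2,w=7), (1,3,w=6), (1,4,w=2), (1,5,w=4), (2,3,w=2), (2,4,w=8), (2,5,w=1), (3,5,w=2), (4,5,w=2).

Apply Kruskal's algorithm (sort edges by weight, add if no cycle):

Sorted edges by weight:
  (2,5) w=1
  (1,4) w=2
  (2,3) w=2
  (3,5) w=2
  (4,5) w=2
  (1,5) w=4
  (1,3) w=6
  (1,2) w=7
  (2,4) w=8

Add edge (2,5) w=1 -- no cycle. Running total: 1
Add edge (1,4) w=2 -- no cycle. Running total: 3
Add edge (2,3) w=2 -- no cycle. Running total: 5
Skip edge (3,5) w=2 -- would create cycle
Add edge (4,5) w=2 -- no cycle. Running total: 7

MST edges: (2,5,w=1), (1,4,w=2), (2,3,w=2), (4,5,w=2)
Total MST weight: 1 + 2 + 2 + 2 = 7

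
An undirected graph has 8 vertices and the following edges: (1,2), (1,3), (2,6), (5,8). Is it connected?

Step 1: Build adjacency list from edges:
  1: 2, 3
  2: 1, 6
  3: 1
  4: (none)
  5: 8
  6: 2
  7: (none)
  8: 5

Step 2: Run BFS/DFS from vertex 1:
  Visited: {1, 2, 3, 6}
  Reached 4 of 8 vertices

Step 3: Only 4 of 8 vertices reached. Graph is disconnected.
Connected components: {1, 2, 3, 6}, {4}, {5, 8}, {7}
Answer: No, the graph is not connected (4 components).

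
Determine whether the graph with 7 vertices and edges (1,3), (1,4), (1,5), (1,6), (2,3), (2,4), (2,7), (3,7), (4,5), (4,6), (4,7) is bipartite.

Step 1: Attempt 2-coloring using BFS:
  Start at vertex 1, assign color 0
  Color vertex 3 with color 1 (neighbor of 1)
  Color vertex 4 with color 1 (neighbor of 1)
  Color vertex 5 with color 1 (neighbor of 1)
  Color vertex 6 with color 1 (neighbor of 1)
  Color vertex 2 with color 0 (neighbor of 3)
  Color vertex 7 with color 0 (neighbor of 3)

Step 2: Conflict found! Vertices 4 and 5 are adjacent but have the same color.
This means the graph contains an odd cycle.

The graph is NOT bipartite.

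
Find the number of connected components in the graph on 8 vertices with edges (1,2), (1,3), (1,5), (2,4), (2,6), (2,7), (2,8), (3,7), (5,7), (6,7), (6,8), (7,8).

Step 1: Build adjacency list from edges:
  1: 2, 3, 5
  2: 1, 4, 6, 7, 8
  3: 1, 7
  4: 2
  5: 1, 7
  6: 2, 7, 8
  7: 2, 3, 5, 6, 8
  8: 2, 6, 7

Step 2: Run BFS/DFS from vertex 1:
  Visited: {1, 2, 3, 5, 4, 6, 7, 8}
  Reached 8 of 8 vertices

Step 3: All 8 vertices reached from vertex 1, so the graph is connected.
Number of connected components: 1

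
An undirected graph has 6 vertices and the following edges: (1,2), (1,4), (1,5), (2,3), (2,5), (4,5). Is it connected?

Step 1: Build adjacency list from edges:
  1: 2, 4, 5
  2: 1, 3, 5
  3: 2
  4: 1, 5
  5: 1, 2, 4
  6: (none)

Step 2: Run BFS/DFS from vertex 1:
  Visited: {1, 2, 4, 5, 3}
  Reached 5 of 6 vertices

Step 3: Only 5 of 6 vertices reached. Graph is disconnected.
Connected components: {1, 2, 3, 4, 5}, {6}
Answer: No, the graph is not connected (2 components).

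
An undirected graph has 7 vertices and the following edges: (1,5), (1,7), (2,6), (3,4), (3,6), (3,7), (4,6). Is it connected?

Step 1: Build adjacency list from edges:
  1: 5, 7
  2: 6
  3: 4, 6, 7
  4: 3, 6
  5: 1
  6: 2, 3, 4
  7: 1, 3

Step 2: Run BFS/DFS from vertex 1:
  Visited: {1, 5, 7, 3, 4, 6, 2}
  Reached 7 of 7 vertices

Step 3: All 7 vertices reached from vertex 1, so the graph is connected.
Answer: Yes, the graph is connected.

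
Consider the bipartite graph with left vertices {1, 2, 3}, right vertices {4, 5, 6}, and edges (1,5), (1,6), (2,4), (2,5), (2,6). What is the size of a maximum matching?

Step 1: List the neighbors of each left vertex:
  1: 5, 6
  2: 4, 5, 6
  3: (none)

Step 2: Greedily match left vertices, then look for augmenting paths:
  Match 1 -- 5
  Match 2 -- 4
  No augmenting path remains.

Step 3: Verify this is maximum:
  Matching has size 2. The vertex set {1, 2} covers every edge and has size 2; any matching has at most one edge per cover vertex, so 2 is maximum (König's theorem).

Maximum matching: {(1,5), (2,4)}
Size: 2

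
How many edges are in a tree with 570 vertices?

A tree on n vertices always has exactly n - 1 edges.
For n = 570: edges = 570 - 1 = 569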